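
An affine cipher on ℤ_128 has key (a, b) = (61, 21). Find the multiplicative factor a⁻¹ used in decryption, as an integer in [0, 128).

21

Run Euclid on (128, 61):
128 = 2×61 + 6
61 = 10×6 + 1
6 = 6×1 + 0
The gcd is 1. Working backward:
1 = 61 − 10·6
1 = −10·128 + 21·61
So 61·21 ≡ 1 (mod 128).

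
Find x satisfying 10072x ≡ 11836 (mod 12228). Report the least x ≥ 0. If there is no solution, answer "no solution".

556

First find gcd(10072, 12228):
12228 = 1*10072 + 2156
10072 = 4*2156 + 1448
2156 = 1*1448 + 708
1448 = 2*708 + 32
708 = 22*32 + 4
32 = 8*4 + 0
gcd = 4 and 4 | 11836, so solutions exist. Divide through by 4: 2518x ≡ 2959 (mod 3057).
Now find 2518⁻¹ mod 3057:
3057 = 1·2518 + 539
2518 = 4·539 + 362
539 = 1·362 + 177
362 = 2·177 + 8
177 = 22·8 + 1
8 = 8·1 + 0
Back-substitute:
1 = 177 − 22·8
1 = −22·362 + 45·177
1 = 45·539 − 67·362
1 = −67·2518 + 313·539
1 = 313·3057 − 380·2518
So 2518·(-380) ≡ 1 (mod 3057), i.e. 2518⁻¹ ≡ 2677.
Then x ≡ 2677·2959 ≡ 556 (mod 3057); the smallest non-negative solution is x = 556.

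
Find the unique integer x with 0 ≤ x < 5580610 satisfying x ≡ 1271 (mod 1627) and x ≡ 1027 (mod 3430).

2161927

Write x = 1271 + 1627·k. Then 1627·k ≡ 1027 − 1271 ≡ 3186 (mod 3430).
Need 1627⁻¹ mod 3430. Extended Euclid on (3430, 1627):
3430 = 2×1627 + 176
1627 = 9×176 + 43
176 = 4×43 + 4
43 = 10×4 + 3
4 = 1×3 + 1
3 = 3×1 + 0
Back-substitute:
1 = 4 − 3
1 = −43 + 11·4
1 = 11·176 − 45·43
1 = −45·1627 + 416·176
1 = 416·3430 − 877·1627
1627⁻¹ ≡ 2553 (mod 3430), so k ≡ 2553·3186 ≡ 1328 (mod 3430).
x = 1271 + 1627·1328 = 2161927.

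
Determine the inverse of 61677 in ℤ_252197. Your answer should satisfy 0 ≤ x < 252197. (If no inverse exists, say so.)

no inverse exists

Euclidean algorithm on 252197, 61677:
252197 = 4×61677 + 5489
61677 = 11×5489 + 1298
5489 = 4×1298 + 297
1298 = 4×297 + 110
297 = 2×110 + 77
110 = 1×77 + 33
77 = 2×33 + 11
33 = 3×11 + 0
The gcd is 11, not 1, hence no inverse exists.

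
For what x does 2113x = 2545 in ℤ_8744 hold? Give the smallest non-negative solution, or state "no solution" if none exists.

First find gcd(2113, 8744):
8744 = 4*2113 + 292
2113 = 7*292 + 69
292 = 4*69 + 16
69 = 4*16 + 5
16 = 3*5 + 1
5 = 5*1 + 0
gcd = 1, so a unique solution mod 8744 exists.
Back-substitute for the Bézout coefficients:
1 = 16 − 3·5
1 = −3·69 + 13·16
1 = 13·292 − 55·69
1 = −55·2113 + 398·292
1 = 398·8744 − 1647·2113
So 2113·(-1647) ≡ 1 (mod 8744), giving 2113⁻¹ ≡ 7097.
x ≡ 2113⁻¹·2545 ≡ 7097·2545 ≡ 5505 (mod 8744).

5505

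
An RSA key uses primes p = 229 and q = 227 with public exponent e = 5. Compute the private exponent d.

φ(n) = (p−1)(q−1) = 228·226 = 51528.
Need d with 5·d ≡ 1 (mod 51528). Apply the extended Euclidean algorithm:
51528 = 10305×5 + 3
5 = 1×3 + 2
3 = 1×2 + 1
2 = 2×1 + 0
Back-substitute:
1 = 3 − 2
1 = −5 + 2·3
1 = 2·51528 − 20611·5
So 5·(-20611) ≡ 1 (mod 51528), hence d ≡ -20611 ≡ 30917 (mod 51528).

30917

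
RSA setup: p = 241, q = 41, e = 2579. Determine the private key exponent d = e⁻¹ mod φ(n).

φ(n) = (p−1)(q−1) = 240·40 = 9600.
Need d with 2579·d ≡ 1 (mod 9600). Apply the extended Euclidean algorithm:
9600 = 3×2579 + 1863
2579 = 1×1863 + 716
1863 = 2×716 + 431
716 = 1×431 + 285
431 = 1×285 + 146
285 = 1×146 + 139
146 = 1×139 + 7
139 = 19×7 + 6
7 = 1×6 + 1
6 = 6×1 + 0
Back-substitute:
1 = 7 − 6
1 = −139 + 20·7
1 = 20·146 − 21·139
1 = −21·285 + 41·146
1 = 41·431 − 62·285
1 = −62·716 + 103·431
1 = 103·1863 − 268·716
1 = −268·2579 + 371·1863
1 = 371·9600 − 1381·2579
So 2579·(-1381) ≡ 1 (mod 9600), hence d ≡ -1381 ≡ 8219 (mod 9600).

8219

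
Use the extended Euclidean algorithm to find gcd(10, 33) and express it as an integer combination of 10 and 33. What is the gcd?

Euclidean algorithm:
33 = 3×10 + 3
10 = 3×3 + 1
3 = 3×1 + 0
gcd(10, 33) = 1.
Express as a combination:
1 = 10 − 3·3
1 = −3·33 + 10·10
So 1 = (-3)·33 + (10)·10.

1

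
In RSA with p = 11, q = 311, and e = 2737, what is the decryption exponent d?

φ(n) = (p−1)(q−1) = 10·310 = 3100.
Need d with 2737·d ≡ 1 (mod 3100). Apply the extended Euclidean algorithm:
3100 = 1·2737 + 363
2737 = 7·363 + 196
363 = 1·196 + 167
196 = 1·167 + 29
167 = 5·29 + 22
29 = 1·22 + 7
22 = 3·7 + 1
7 = 7·1 + 0
Back-substitute:
1 = 22 − 3·7
1 = −3·29 + 4·22
1 = 4·167 − 23·29
1 = −23·196 + 27·167
1 = 27·363 − 50·196
1 = −50·2737 + 377·363
1 = 377·3100 − 427·2737
So 2737·(-427) ≡ 1 (mod 3100), hence d ≡ -427 ≡ 2673 (mod 3100).

2673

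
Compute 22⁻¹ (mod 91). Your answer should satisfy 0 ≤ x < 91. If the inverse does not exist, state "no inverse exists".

Apply the Euclidean algorithm to 91 and 22:
91 = 4*22 + 3
22 = 7*3 + 1
3 = 3*1 + 0
Since gcd(22, 91) = 1, back-substitute to write 1 as a combination:
1 = 22 − 7·3
1 = −7·91 + 29·22
So 22·29 ≡ 1 (mod 91).

29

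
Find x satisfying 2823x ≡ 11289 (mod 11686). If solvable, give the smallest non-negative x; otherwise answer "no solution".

First find gcd(2823, 11686):
11686 = 4×2823 + 394
2823 = 7×394 + 65
394 = 6×65 + 4
65 = 16×4 + 1
4 = 4×1 + 0
gcd = 1, so a unique solution mod 11686 exists.
Back-substitute for the Bézout coefficients:
1 = 65 − 16·4
1 = −16·394 + 97·65
1 = 97·2823 − 695·394
1 = −695·11686 + 2877·2823
So 2823·(2877) ≡ 1 (mod 11686), giving 2823⁻¹ ≡ 2877.
x ≡ 2823⁻¹·11289 ≡ 2877·11289 ≡ 3059 (mod 11686).

3059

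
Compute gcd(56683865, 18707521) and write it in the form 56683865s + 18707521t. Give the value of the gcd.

Repeated division:
56683865 = 3·18707521 + 561302
18707521 = 33·561302 + 184555
561302 = 3·184555 + 7637
184555 = 24·7637 + 1267
7637 = 6·1267 + 35
1267 = 36·35 + 7
35 = 5·7 + 0
gcd(56683865, 18707521) = 7.
Back-substituting:
7 = 1267 − 36·35
7 = −36·7637 + 217·1267
7 = 217·184555 − 5244·7637
7 = −5244·561302 + 15949·184555
7 = 15949·18707521 − 531561·561302
7 = −531561·56683865 + 1610632·18707521
So 7 = (-531561)·56683865 + (1610632)·18707521.

7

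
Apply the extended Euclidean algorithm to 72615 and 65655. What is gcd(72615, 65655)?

15

Apply Euclid's algorithm to 72615 and 65655:
72615 = 1·65655 + 6960
65655 = 9·6960 + 3015
6960 = 2·3015 + 930
3015 = 3·930 + 225
930 = 4·225 + 30
225 = 7·30 + 15
30 = 2·15 + 0
gcd(72615, 65655) = 15.
Working backward:
15 = 225 − 7·30
15 = −7·930 + 29·225
15 = 29·3015 − 94·930
15 = −94·6960 + 217·3015
15 = 217·65655 − 2047·6960
15 = −2047·72615 + 2264·65655
So 15 = (-2047)·72615 + (2264)·65655.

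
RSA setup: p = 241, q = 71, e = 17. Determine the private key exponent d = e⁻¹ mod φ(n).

3953

φ(n) = (p−1)(q−1) = 240·70 = 16800.
Need d with 17·d ≡ 1 (mod 16800). Apply the extended Euclidean algorithm:
16800 = 988×17 + 4
17 = 4×4 + 1
4 = 4×1 + 0
Back-substitute:
1 = 17 − 4·4
1 = −4·16800 + 3953·17
So 17·3953 ≡ 1 (mod 16800), hence d = 3953.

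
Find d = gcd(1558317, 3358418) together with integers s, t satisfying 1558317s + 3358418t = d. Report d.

Repeated division:
3358418 = 2×1558317 + 241784
1558317 = 6×241784 + 107613
241784 = 2×107613 + 26558
107613 = 4×26558 + 1381
26558 = 19×1381 + 319
1381 = 4×319 + 105
319 = 3×105 + 4
105 = 26×4 + 1
4 = 4×1 + 0
gcd(1558317, 3358418) = 1.
Working backward:
1 = 105 − 26·4
1 = −26·319 + 79·105
1 = 79·1381 − 342·319
1 = −342·26558 + 6577·1381
1 = 6577·107613 − 26650·26558
1 = −26650·241784 + 59877·107613
1 = 59877·1558317 − 385912·241784
1 = −385912·3358418 + 831701·1558317
So 1 = (-385912)·3358418 + (831701)·1558317.

1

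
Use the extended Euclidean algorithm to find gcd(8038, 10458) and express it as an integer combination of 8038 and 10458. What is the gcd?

2

Apply Euclid's algorithm to 10458 and 8038:
10458 = 1·8038 + 2420
8038 = 3·2420 + 778
2420 = 3·778 + 86
778 = 9·86 + 4
86 = 21·4 + 2
4 = 2·2 + 0
gcd(8038, 10458) = 2.
Back-substituting:
2 = 86 − 21·4
2 = −21·778 + 190·86
2 = 190·2420 − 591·778
2 = −591·8038 + 1963·2420
2 = 1963·10458 − 2554·8038
So 2 = (1963)·10458 + (-2554)·8038.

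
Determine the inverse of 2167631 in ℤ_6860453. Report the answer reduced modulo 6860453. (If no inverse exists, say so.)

5913217

Run Euclid on (6860453, 2167631):
6860453 = 3*2167631 + 357560
2167631 = 6*357560 + 22271
357560 = 16*22271 + 1224
22271 = 18*1224 + 239
1224 = 5*239 + 29
239 = 8*29 + 7
29 = 4*7 + 1
7 = 7*1 + 0
gcd = 1, so the inverse exists. Back-substitute:
1 = 29 − 4·7
1 = −4·239 + 33·29
1 = 33·1224 − 169·239
1 = −169·22271 + 3075·1224
1 = 3075·357560 − 49369·22271
1 = −49369·2167631 + 299289·357560
1 = 299289·6860453 − 947236·2167631
Hence 2167631⁻¹ ≡ -947236 ≡ 5913217 (mod 6860453).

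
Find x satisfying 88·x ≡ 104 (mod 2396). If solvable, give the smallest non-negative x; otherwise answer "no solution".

First find gcd(88, 2396):
2396 = 27×88 + 20
88 = 4×20 + 8
20 = 2×8 + 4
8 = 2×4 + 0
gcd = 4 and 4 | 104, so solutions exist. Divide through by 4: 22x ≡ 26 (mod 599).
Now find 22⁻¹ mod 599:
599 = 27·22 + 5
22 = 4·5 + 2
5 = 2·2 + 1
2 = 2·1 + 0
Back-substitute:
1 = 5 − 2·2
1 = −2·22 + 9·5
1 = 9·599 − 245·22
So 22·(-245) ≡ 1 (mod 599), i.e. 22⁻¹ ≡ 354.
Then x ≡ 354·26 ≡ 219 (mod 599); the smallest non-negative solution is x = 219.

219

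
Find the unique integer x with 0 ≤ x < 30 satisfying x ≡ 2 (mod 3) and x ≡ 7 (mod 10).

Write x = 2 + 3·k. Then 3·k ≡ 7 − 2 ≡ 5 (mod 10).
Need 3⁻¹ mod 10. Extended Euclid on (10, 3):
10 = 3×3 + 1
3 = 3×1 + 0
Back-substitute:
1 = 10 − 3·3
3⁻¹ ≡ 7 (mod 10), so k ≡ 7·5 ≡ 5 (mod 10).
x = 2 + 3·5 = 17.

17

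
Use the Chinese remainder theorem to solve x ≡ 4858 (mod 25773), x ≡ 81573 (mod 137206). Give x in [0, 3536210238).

1857439195

Write x = 4858 + 25773·k. Then 25773·k ≡ 81573 − 4858 ≡ 76715 (mod 137206).
Need 25773⁻¹ mod 137206. Extended Euclid on (137206, 25773):
137206 = 5×25773 + 8341
25773 = 3×8341 + 750
8341 = 11×750 + 91
750 = 8×91 + 22
91 = 4×22 + 3
22 = 7×3 + 1
3 = 3×1 + 0
Back-substitute:
1 = 22 − 7·3
1 = −7·91 + 29·22
1 = 29·750 − 239·91
1 = −239·8341 + 2658·750
1 = 2658·25773 − 8213·8341
1 = −8213·137206 + 43723·25773
25773⁻¹ ≡ 43723 (mod 137206), so k ≡ 43723·76715 ≡ 72069 (mod 137206).
x = 4858 + 25773·72069 = 1857439195.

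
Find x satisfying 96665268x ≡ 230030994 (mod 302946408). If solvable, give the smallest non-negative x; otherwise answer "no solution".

gcd(96665268, 302946408):
302946408 = 3·96665268 + 12950604
96665268 = 7·12950604 + 6011040
12950604 = 2·6011040 + 928524
6011040 = 6·928524 + 439896
928524 = 2·439896 + 48732
439896 = 9·48732 + 1308
48732 = 37·1308 + 336
1308 = 3·336 + 300
336 = 1·300 + 36
300 = 8·36 + 12
36 = 3·12 + 0
gcd = 12, but 12 ∤ 230030994, so the congruence has no solution.

no solution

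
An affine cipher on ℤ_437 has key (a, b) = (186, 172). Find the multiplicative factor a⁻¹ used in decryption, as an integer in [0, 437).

242

Extended Euclidean algorithm:
437 = 2·186 + 65
186 = 2·65 + 56
65 = 1·56 + 9
56 = 6·9 + 2
9 = 4·2 + 1
2 = 2·1 + 0
Since gcd(186, 437) = 1, back-substitute to write 1 as a combination:
1 = 9 − 4·2
1 = −4·56 + 25·9
1 = 25·65 − 29·56
1 = −29·186 + 83·65
1 = 83·437 − 195·186
So 186·(-195) ≡ 1 (mod 437), and -195 ≡ 242 (mod 437).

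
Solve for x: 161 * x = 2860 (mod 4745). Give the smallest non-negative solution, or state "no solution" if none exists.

First find gcd(161, 4745):
4745 = 29*161 + 76
161 = 2*76 + 9
76 = 8*9 + 4
9 = 2*4 + 1
4 = 4*1 + 0
gcd = 1, so a unique solution mod 4745 exists.
Back-substitute for the Bézout coefficients:
1 = 9 − 2·4
1 = −2·76 + 17·9
1 = 17·161 − 36·76
1 = −36·4745 + 1061·161
So 161·(1061) ≡ 1 (mod 4745), giving 161⁻¹ ≡ 1061.
x ≡ 161⁻¹·2860 ≡ 1061·2860 ≡ 2405 (mod 4745).

2405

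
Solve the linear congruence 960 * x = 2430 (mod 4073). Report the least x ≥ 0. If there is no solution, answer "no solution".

2930

First find gcd(960, 4073):
4073 = 4×960 + 233
960 = 4×233 + 28
233 = 8×28 + 9
28 = 3×9 + 1
9 = 9×1 + 0
gcd = 1, so a unique solution mod 4073 exists.
Back-substitute for the Bézout coefficients:
1 = 28 − 3·9
1 = −3·233 + 25·28
1 = 25·960 − 103·233
1 = −103·4073 + 437·960
So 960·(437) ≡ 1 (mod 4073), giving 960⁻¹ ≡ 437.
x ≡ 960⁻¹·2430 ≡ 437·2430 ≡ 2930 (mod 4073).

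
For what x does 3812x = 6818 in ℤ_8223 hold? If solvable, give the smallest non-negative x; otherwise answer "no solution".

4933

First find gcd(3812, 8223):
8223 = 2·3812 + 599
3812 = 6·599 + 218
599 = 2·218 + 163
218 = 1·163 + 55
163 = 2·55 + 53
55 = 1·53 + 2
53 = 26·2 + 1
2 = 2·1 + 0
gcd = 1, so a unique solution mod 8223 exists.
Back-substitute for the Bézout coefficients:
1 = 53 − 26·2
1 = −26·55 + 27·53
1 = 27·163 − 80·55
1 = −80·218 + 107·163
1 = 107·599 − 294·218
1 = −294·3812 + 1871·599
1 = 1871·8223 − 4036·3812
So 3812·(-4036) ≡ 1 (mod 8223), giving 3812⁻¹ ≡ 4187.
x ≡ 3812⁻¹·6818 ≡ 4187·6818 ≡ 4933 (mod 8223).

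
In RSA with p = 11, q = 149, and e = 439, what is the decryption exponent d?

799

φ(n) = (p−1)(q−1) = 10·148 = 1480.
Need d with 439·d ≡ 1 (mod 1480). Apply the extended Euclidean algorithm:
1480 = 3·439 + 163
439 = 2·163 + 113
163 = 1·113 + 50
113 = 2·50 + 13
50 = 3·13 + 11
13 = 1·11 + 2
11 = 5·2 + 1
2 = 2·1 + 0
Back-substitute:
1 = 11 − 5·2
1 = −5·13 + 6·11
1 = 6·50 − 23·13
1 = −23·113 + 52·50
1 = 52·163 − 75·113
1 = −75·439 + 202·163
1 = 202·1480 − 681·439
So 439·(-681) ≡ 1 (mod 1480), hence d ≡ -681 ≡ 799 (mod 1480).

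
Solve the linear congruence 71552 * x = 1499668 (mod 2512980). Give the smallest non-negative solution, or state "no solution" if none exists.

First find gcd(71552, 2512980):
2512980 = 35×71552 + 8660
71552 = 8×8660 + 2272
8660 = 3×2272 + 1844
2272 = 1×1844 + 428
1844 = 4×428 + 132
428 = 3×132 + 32
132 = 4×32 + 4
32 = 8×4 + 0
gcd = 4 and 4 | 1499668, so solutions exist. Divide through by 4: 17888x ≡ 374917 (mod 628245).
Now find 17888⁻¹ mod 628245:
628245 = 35·17888 + 2165
17888 = 8·2165 + 568
2165 = 3·568 + 461
568 = 1·461 + 107
461 = 4·107 + 33
107 = 3·33 + 8
33 = 4·8 + 1
8 = 8·1 + 0
Back-substitute:
1 = 33 − 4·8
1 = −4·107 + 13·33
1 = 13·461 − 56·107
1 = −56·568 + 69·461
1 = 69·2165 − 263·568
1 = −263·17888 + 2173·2165
1 = 2173·628245 − 76318·17888
So 17888·(-76318) ≡ 1 (mod 628245), i.e. 17888⁻¹ ≡ 551927.
Then x ≡ 551927·374917 ≡ 502919 (mod 628245); the smallest non-negative solution is x = 502919.

502919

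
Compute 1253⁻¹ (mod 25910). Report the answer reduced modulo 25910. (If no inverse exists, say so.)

Apply the Euclidean algorithm to 25910 and 1253:
25910 = 20*1253 + 850
1253 = 1*850 + 403
850 = 2*403 + 44
403 = 9*44 + 7
44 = 6*7 + 2
7 = 3*2 + 1
2 = 2*1 + 0
Since gcd(1253, 25910) = 1, back-substitute to write 1 as a combination:
1 = 7 − 3·2
1 = −3·44 + 19·7
1 = 19·403 − 174·44
1 = −174·850 + 367·403
1 = 367·1253 − 541·850
1 = −541·25910 + 11187·1253
So 1253·11187 ≡ 1 (mod 25910).

11187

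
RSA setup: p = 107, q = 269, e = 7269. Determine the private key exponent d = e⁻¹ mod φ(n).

24453

φ(n) = (p−1)(q−1) = 106·268 = 28408.
Need d with 7269·d ≡ 1 (mod 28408). Apply the extended Euclidean algorithm:
28408 = 3*7269 + 6601
7269 = 1*6601 + 668
6601 = 9*668 + 589
668 = 1*589 + 79
589 = 7*79 + 36
79 = 2*36 + 7
36 = 5*7 + 1
7 = 7*1 + 0
Back-substitute:
1 = 36 − 5·7
1 = −5·79 + 11·36
1 = 11·589 − 82·79
1 = −82·668 + 93·589
1 = 93·6601 − 919·668
1 = −919·7269 + 1012·6601
1 = 1012·28408 − 3955·7269
So 7269·(-3955) ≡ 1 (mod 28408), hence d ≡ -3955 ≡ 24453 (mod 28408).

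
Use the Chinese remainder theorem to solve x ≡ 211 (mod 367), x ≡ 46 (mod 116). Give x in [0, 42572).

32874

Write x = 211 + 367·k. Then 367·k ≡ 46 − 211 ≡ 67 (mod 116).
Need 367⁻¹ mod 116. Extended Euclid on (116, 19):
116 = 6*19 + 2
19 = 9*2 + 1
2 = 2*1 + 0
Back-substitute:
1 = 19 − 9·2
1 = −9·116 + 55·19
367⁻¹ ≡ 55 (mod 116), so k ≡ 55·67 ≡ 89 (mod 116).
x = 211 + 367·89 = 32874.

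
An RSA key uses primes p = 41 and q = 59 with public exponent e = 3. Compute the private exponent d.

φ(n) = (p−1)(q−1) = 40·58 = 2320.
Need d with 3·d ≡ 1 (mod 2320). Apply the extended Euclidean algorithm:
2320 = 773×3 + 1
3 = 3×1 + 0
Back-substitute:
1 = 2320 − 773·3
So 3·(-773) ≡ 1 (mod 2320), hence d ≡ -773 ≡ 1547 (mod 2320).

1547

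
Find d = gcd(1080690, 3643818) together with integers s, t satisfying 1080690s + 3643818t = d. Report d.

6

Repeated division:
3643818 = 3*1080690 + 401748
1080690 = 2*401748 + 277194
401748 = 1*277194 + 124554
277194 = 2*124554 + 28086
124554 = 4*28086 + 12210
28086 = 2*12210 + 3666
12210 = 3*3666 + 1212
3666 = 3*1212 + 30
1212 = 40*30 + 12
30 = 2*12 + 6
12 = 2*6 + 0
gcd(1080690, 3643818) = 6.
Working backward:
6 = 30 − 2·12
6 = −2·1212 + 81·30
6 = 81·3666 − 245·1212
6 = −245·12210 + 816·3666
6 = 816·28086 − 1877·12210
6 = −1877·124554 + 8324·28086
6 = 8324·277194 − 18525·124554
6 = −18525·401748 + 26849·277194
6 = 26849·1080690 − 72223·401748
6 = −72223·3643818 + 243518·1080690
So 6 = (-72223)·3643818 + (243518)·1080690.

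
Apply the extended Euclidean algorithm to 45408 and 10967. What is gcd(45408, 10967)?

Repeated division:
45408 = 4×10967 + 1540
10967 = 7×1540 + 187
1540 = 8×187 + 44
187 = 4×44 + 11
44 = 4×11 + 0
gcd(45408, 10967) = 11.
Express as a combination:
11 = 187 − 4·44
11 = −4·1540 + 33·187
11 = 33·10967 − 235·1540
11 = −235·45408 + 973·10967
So 11 = (-235)·45408 + (973)·10967.

11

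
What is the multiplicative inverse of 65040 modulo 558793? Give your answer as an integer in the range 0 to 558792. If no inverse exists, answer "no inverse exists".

Extended Euclidean algorithm:
558793 = 8·65040 + 38473
65040 = 1·38473 + 26567
38473 = 1·26567 + 11906
26567 = 2·11906 + 2755
11906 = 4·2755 + 886
2755 = 3·886 + 97
886 = 9·97 + 13
97 = 7·13 + 6
13 = 2·6 + 1
6 = 6·1 + 0
gcd = 1, so the inverse exists. Back-substitute:
1 = 13 − 2·6
1 = −2·97 + 15·13
1 = 15·886 − 137·97
1 = −137·2755 + 426·886
1 = 426·11906 − 1841·2755
1 = −1841·26567 + 4108·11906
1 = 4108·38473 − 5949·26567
1 = −5949·65040 + 10057·38473
1 = 10057·558793 − 86405·65040
Thus 65040·(-86405) ≡ 1 (mod 558793); reducing, -86405 mod 558793 = 472388.

472388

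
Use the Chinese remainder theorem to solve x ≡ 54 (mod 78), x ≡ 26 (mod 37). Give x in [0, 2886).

Write x = 54 + 78·k. Then 78·k ≡ 26 − 54 ≡ 9 (mod 37).
Need 78⁻¹ mod 37. Extended Euclid on (37, 4):
37 = 9*4 + 1
4 = 4*1 + 0
Back-substitute:
1 = 37 − 9·4
78⁻¹ ≡ 28 (mod 37), so k ≡ 28·9 ≡ 30 (mod 37).
x = 54 + 78·30 = 2394.

2394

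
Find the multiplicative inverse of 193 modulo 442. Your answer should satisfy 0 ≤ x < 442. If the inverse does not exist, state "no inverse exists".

Run Euclid on (442, 193):
442 = 2·193 + 56
193 = 3·56 + 25
56 = 2·25 + 6
25 = 4·6 + 1
6 = 6·1 + 0
gcd = 1, so the inverse exists. Back-substitute:
1 = 25 − 4·6
1 = −4·56 + 9·25
1 = 9·193 − 31·56
1 = −31·442 + 71·193
So 193·71 ≡ 1 (mod 442).

71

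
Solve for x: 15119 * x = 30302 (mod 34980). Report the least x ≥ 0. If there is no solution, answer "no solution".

18178

First find gcd(15119, 34980):
34980 = 2*15119 + 4742
15119 = 3*4742 + 893
4742 = 5*893 + 277
893 = 3*277 + 62
277 = 4*62 + 29
62 = 2*29 + 4
29 = 7*4 + 1
4 = 4*1 + 0
gcd = 1, so a unique solution mod 34980 exists.
Back-substitute for the Bézout coefficients:
1 = 29 − 7·4
1 = −7·62 + 15·29
1 = 15·277 − 67·62
1 = −67·893 + 216·277
1 = 216·4742 − 1147·893
1 = −1147·15119 + 3657·4742
1 = 3657·34980 − 8461·15119
So 15119·(-8461) ≡ 1 (mod 34980), giving 15119⁻¹ ≡ 26519.
x ≡ 15119⁻¹·30302 ≡ 26519·30302 ≡ 18178 (mod 34980).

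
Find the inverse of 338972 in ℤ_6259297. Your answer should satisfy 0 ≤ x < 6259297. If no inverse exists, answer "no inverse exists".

Apply the Euclidean algorithm to 6259297 and 338972:
6259297 = 18·338972 + 157801
338972 = 2·157801 + 23370
157801 = 6·23370 + 17581
23370 = 1·17581 + 5789
17581 = 3·5789 + 214
5789 = 27·214 + 11
214 = 19·11 + 5
11 = 2·5 + 1
5 = 5·1 + 0
The gcd is 1. Working backward:
1 = 11 − 2·5
1 = −2·214 + 39·11
1 = 39·5789 − 1055·214
1 = −1055·17581 + 3204·5789
1 = 3204·23370 − 4259·17581
1 = −4259·157801 + 28758·23370
1 = 28758·338972 − 61775·157801
1 = −61775·6259297 + 1140708·338972
So 338972·1140708 ≡ 1 (mod 6259297).

1140708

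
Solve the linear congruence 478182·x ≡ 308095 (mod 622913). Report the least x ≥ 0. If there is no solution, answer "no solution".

66399

First find gcd(478182, 622913):
622913 = 1·478182 + 144731
478182 = 3·144731 + 43989
144731 = 3·43989 + 12764
43989 = 3·12764 + 5697
12764 = 2·5697 + 1370
5697 = 4·1370 + 217
1370 = 6·217 + 68
217 = 3·68 + 13
68 = 5·13 + 3
13 = 4·3 + 1
3 = 3·1 + 0
gcd = 1, so a unique solution mod 622913 exists.
Back-substitute for the Bézout coefficients:
1 = 13 − 4·3
1 = −4·68 + 21·13
1 = 21·217 − 67·68
1 = −67·1370 + 423·217
1 = 423·5697 − 1759·1370
1 = −1759·12764 + 3941·5697
1 = 3941·43989 − 13582·12764
1 = −13582·144731 + 44687·43989
1 = 44687·478182 − 147643·144731
1 = −147643·622913 + 192330·478182
So 478182·(192330) ≡ 1 (mod 622913), giving 478182⁻¹ ≡ 192330.
x ≡ 478182⁻¹·308095 ≡ 192330·308095 ≡ 66399 (mod 622913).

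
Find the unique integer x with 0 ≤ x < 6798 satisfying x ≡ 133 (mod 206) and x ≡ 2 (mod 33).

Write x = 133 + 206·k. Then 206·k ≡ 2 − 133 ≡ 1 (mod 33).
Need 206⁻¹ mod 33. Extended Euclid on (33, 8):
33 = 4*8 + 1
8 = 8*1 + 0
Back-substitute:
1 = 33 − 4·8
206⁻¹ ≡ 29 (mod 33), so k ≡ 29·1 ≡ 29 (mod 33).
x = 133 + 206·29 = 6107.

6107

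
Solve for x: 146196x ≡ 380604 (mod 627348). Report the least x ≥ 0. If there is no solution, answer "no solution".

43562

First find gcd(146196, 627348):
627348 = 4×146196 + 42564
146196 = 3×42564 + 18504
42564 = 2×18504 + 5556
18504 = 3×5556 + 1836
5556 = 3×1836 + 48
1836 = 38×48 + 12
48 = 4×12 + 0
gcd = 12 and 12 | 380604, so solutions exist. Divide through by 12: 12183x ≡ 31717 (mod 52279).
Now find 12183⁻¹ mod 52279:
52279 = 4×12183 + 3547
12183 = 3×3547 + 1542
3547 = 2×1542 + 463
1542 = 3×463 + 153
463 = 3×153 + 4
153 = 38×4 + 1
4 = 4×1 + 0
Back-substitute:
1 = 153 − 38·4
1 = −38·463 + 115·153
1 = 115·1542 − 383·463
1 = −383·3547 + 881·1542
1 = 881·12183 − 3026·3547
1 = −3026·52279 + 12985·12183
So 12183⁻¹ ≡ 12985 (mod 52279).
Then x ≡ 12985·31717 ≡ 43562 (mod 52279); the smallest non-negative solution is x = 43562.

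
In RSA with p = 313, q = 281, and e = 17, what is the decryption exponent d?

φ(n) = (p−1)(q−1) = 312·280 = 87360.
Need d with 17·d ≡ 1 (mod 87360). Apply the extended Euclidean algorithm:
87360 = 5138×17 + 14
17 = 1×14 + 3
14 = 4×3 + 2
3 = 1×2 + 1
2 = 2×1 + 0
Back-substitute:
1 = 3 − 2
1 = −14 + 5·3
1 = 5·17 − 6·14
1 = −6·87360 + 30833·17
So 17·30833 ≡ 1 (mod 87360), hence d = 30833.

30833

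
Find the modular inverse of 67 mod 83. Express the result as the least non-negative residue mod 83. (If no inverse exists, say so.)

Extended Euclidean algorithm:
83 = 1*67 + 16
67 = 4*16 + 3
16 = 5*3 + 1
3 = 3*1 + 0
Since gcd(67, 83) = 1, back-substitute to write 1 as a combination:
1 = 16 − 5·3
1 = −5·67 + 21·16
1 = 21·83 − 26·67
Hence 67⁻¹ ≡ -26 ≡ 57 (mod 83).

57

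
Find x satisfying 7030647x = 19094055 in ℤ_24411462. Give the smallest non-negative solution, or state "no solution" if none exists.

First find gcd(7030647, 24411462):
24411462 = 3×7030647 + 3319521
7030647 = 2×3319521 + 391605
3319521 = 8×391605 + 186681
391605 = 2×186681 + 18243
186681 = 10×18243 + 4251
18243 = 4×4251 + 1239
4251 = 3×1239 + 534
1239 = 2×534 + 171
534 = 3×171 + 21
171 = 8×21 + 3
21 = 7×3 + 0
gcd = 3 and 3 | 19094055, so solutions exist. Divide through by 3: 2343549x ≡ 6364685 (mod 8137154).
Now find 2343549⁻¹ mod 8137154:
8137154 = 3*2343549 + 1106507
2343549 = 2*1106507 + 130535
1106507 = 8*130535 + 62227
130535 = 2*62227 + 6081
62227 = 10*6081 + 1417
6081 = 4*1417 + 413
1417 = 3*413 + 178
413 = 2*178 + 57
178 = 3*57 + 7
57 = 8*7 + 1
7 = 7*1 + 0
Back-substitute:
1 = 57 − 8·7
1 = −8·178 + 25·57
1 = 25·413 − 58·178
1 = −58·1417 + 199·413
1 = 199·6081 − 854·1417
1 = −854·62227 + 8739·6081
1 = 8739·130535 − 18332·62227
1 = −18332·1106507 + 155395·130535
1 = 155395·2343549 − 329122·1106507
1 = −329122·8137154 + 1142761·2343549
So 2343549⁻¹ ≡ 1142761 (mod 8137154).
Then x ≡ 1142761·6364685 ≡ 63925 (mod 8137154); the smallest non-negative solution is x = 63925.

63925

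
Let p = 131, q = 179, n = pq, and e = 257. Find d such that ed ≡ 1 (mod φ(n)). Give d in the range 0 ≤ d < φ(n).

φ(n) = (p−1)(q−1) = 130·178 = 23140.
Need d with 257·d ≡ 1 (mod 23140). Apply the extended Euclidean algorithm:
23140 = 90×257 + 10
257 = 25×10 + 7
10 = 1×7 + 3
7 = 2×3 + 1
3 = 3×1 + 0
Back-substitute:
1 = 7 − 2·3
1 = −2·10 + 3·7
1 = 3·257 − 77·10
1 = −77·23140 + 6933·257
So 257·6933 ≡ 1 (mod 23140), hence d = 6933.

6933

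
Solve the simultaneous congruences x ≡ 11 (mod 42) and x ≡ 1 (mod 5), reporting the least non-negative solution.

Write x = 11 + 42·k. Then 42·k ≡ 1 − 11 ≡ 0 (mod 5).
Need 42⁻¹ mod 5. Extended Euclid on (5, 2):
5 = 2·2 + 1
2 = 2·1 + 0
Back-substitute:
1 = 5 − 2·2
42⁻¹ ≡ 3 (mod 5), so k ≡ 3·0 ≡ 0 (mod 5).
x = 11 + 42·0 = 11.

11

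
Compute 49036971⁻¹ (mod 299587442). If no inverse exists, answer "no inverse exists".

100902811

Run Euclid on (299587442, 49036971):
299587442 = 6*49036971 + 5365616
49036971 = 9*5365616 + 746427
5365616 = 7*746427 + 140627
746427 = 5*140627 + 43292
140627 = 3*43292 + 10751
43292 = 4*10751 + 288
10751 = 37*288 + 95
288 = 3*95 + 3
95 = 31*3 + 2
3 = 1*2 + 1
2 = 2*1 + 0
The gcd is 1. Working backward:
1 = 3 − 2
1 = −95 + 32·3
1 = 32·288 − 97·95
1 = −97·10751 + 3621·288
1 = 3621·43292 − 14581·10751
1 = −14581·140627 + 47364·43292
1 = 47364·746427 − 251401·140627
1 = −251401·5365616 + 1807171·746427
1 = 1807171·49036971 − 16515940·5365616
1 = −16515940·299587442 + 100902811·49036971
So 49036971·100902811 ≡ 1 (mod 299587442).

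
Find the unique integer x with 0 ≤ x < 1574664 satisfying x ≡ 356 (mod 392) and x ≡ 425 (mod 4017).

Write x = 356 + 392·k. Then 392·k ≡ 425 − 356 ≡ 69 (mod 4017).
Need 392⁻¹ mod 4017. Extended Euclid on (4017, 392):
4017 = 10×392 + 97
392 = 4×97 + 4
97 = 24×4 + 1
4 = 4×1 + 0
Back-substitute:
1 = 97 − 24·4
1 = −24·392 + 97·97
1 = 97·4017 − 994·392
392⁻¹ ≡ 3023 (mod 4017), so k ≡ 3023·69 ≡ 3720 (mod 4017).
x = 356 + 392·3720 = 1458596.

1458596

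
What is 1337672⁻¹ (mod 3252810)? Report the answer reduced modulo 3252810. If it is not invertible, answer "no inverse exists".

Compute gcd(1337672, 3252810):
3252810 = 2×1337672 + 577466
1337672 = 2×577466 + 182740
577466 = 3×182740 + 29246
182740 = 6×29246 + 7264
29246 = 4×7264 + 190
7264 = 38×190 + 44
190 = 4×44 + 14
44 = 3×14 + 2
14 = 7×2 + 0
The gcd is 2, not 1, hence no inverse exists.

no inverse exists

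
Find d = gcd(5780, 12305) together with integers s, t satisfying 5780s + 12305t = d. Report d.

Apply Euclid's algorithm to 12305 and 5780:
12305 = 2*5780 + 745
5780 = 7*745 + 565
745 = 1*565 + 180
565 = 3*180 + 25
180 = 7*25 + 5
25 = 5*5 + 0
gcd(5780, 12305) = 5.
Express as a combination:
5 = 180 − 7·25
5 = −7·565 + 22·180
5 = 22·745 − 29·565
5 = −29·5780 + 225·745
5 = 225·12305 − 479·5780
So 5 = (225)·12305 + (-479)·5780.

5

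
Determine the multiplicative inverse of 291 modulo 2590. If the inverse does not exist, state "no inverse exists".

2501

Run Euclid on (2590, 291):
2590 = 8×291 + 262
291 = 1×262 + 29
262 = 9×29 + 1
29 = 29×1 + 0
Since gcd(291, 2590) = 1, back-substitute to write 1 as a combination:
1 = 262 − 9·29
1 = −9·291 + 10·262
1 = 10·2590 − 89·291
So 291·(-89) ≡ 1 (mod 2590), and -89 ≡ 2501 (mod 2590).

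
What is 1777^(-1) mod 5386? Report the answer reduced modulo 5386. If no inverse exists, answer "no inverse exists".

gcd(5386, 1777) by repeated division:
5386 = 3*1777 + 55
1777 = 32*55 + 17
55 = 3*17 + 4
17 = 4*4 + 1
4 = 4*1 + 0
gcd = 1, so the inverse exists. Back-substitute:
1 = 17 − 4·4
1 = −4·55 + 13·17
1 = 13·1777 − 420·55
1 = −420·5386 + 1273·1777
So 1777·1273 ≡ 1 (mod 5386).

1273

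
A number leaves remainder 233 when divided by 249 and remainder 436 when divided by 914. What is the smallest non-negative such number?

Write x = 233 + 249·k. Then 249·k ≡ 436 − 233 ≡ 203 (mod 914).
Need 249⁻¹ mod 914. Extended Euclid on (914, 249):
914 = 3*249 + 167
249 = 1*167 + 82
167 = 2*82 + 3
82 = 27*3 + 1
3 = 3*1 + 0
Back-substitute:
1 = 82 − 27·3
1 = −27·167 + 55·82
1 = 55·249 − 82·167
1 = −82·914 + 301·249
249⁻¹ ≡ 301 (mod 914), so k ≡ 301·203 ≡ 779 (mod 914).
x = 233 + 249·779 = 194204.

194204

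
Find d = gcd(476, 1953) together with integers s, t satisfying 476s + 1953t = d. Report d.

7

Repeated division:
1953 = 4*476 + 49
476 = 9*49 + 35
49 = 1*35 + 14
35 = 2*14 + 7
14 = 2*7 + 0
gcd(476, 1953) = 7.
Back-substituting:
7 = 35 − 2·14
7 = −2·49 + 3·35
7 = 3·476 − 29·49
7 = −29·1953 + 119·476
So 7 = (-29)·1953 + (119)·476.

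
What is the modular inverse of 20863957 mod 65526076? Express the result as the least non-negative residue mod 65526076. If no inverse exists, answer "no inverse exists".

46460593

Apply the Euclidean algorithm to 65526076 and 20863957:
65526076 = 3*20863957 + 2934205
20863957 = 7*2934205 + 324522
2934205 = 9*324522 + 13507
324522 = 24*13507 + 354
13507 = 38*354 + 55
354 = 6*55 + 24
55 = 2*24 + 7
24 = 3*7 + 3
7 = 2*3 + 1
3 = 3*1 + 0
The gcd is 1. Working backward:
1 = 7 − 2·3
1 = −2·24 + 7·7
1 = 7·55 − 16·24
1 = −16·354 + 103·55
1 = 103·13507 − 3930·354
1 = −3930·324522 + 94423·13507
1 = 94423·2934205 − 853737·324522
1 = −853737·20863957 + 6070582·2934205
1 = 6070582·65526076 − 19065483·20863957
So 20863957·(-19065483) ≡ 1 (mod 65526076), and -19065483 ≡ 46460593 (mod 65526076).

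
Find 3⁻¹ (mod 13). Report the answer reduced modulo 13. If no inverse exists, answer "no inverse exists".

Extended Euclidean algorithm:
13 = 4·3 + 1
3 = 3·1 + 0
gcd = 1, so the inverse exists. Back-substitute:
1 = 13 − 4·3
So 3·(-4) ≡ 1 (mod 13), and -4 ≡ 9 (mod 13).

9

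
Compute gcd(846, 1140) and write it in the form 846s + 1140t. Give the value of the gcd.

6

Apply Euclid's algorithm to 1140 and 846:
1140 = 1×846 + 294
846 = 2×294 + 258
294 = 1×258 + 36
258 = 7×36 + 6
36 = 6×6 + 0
gcd(846, 1140) = 6.
Working backward:
6 = 258 − 7·36
6 = −7·294 + 8·258
6 = 8·846 − 23·294
6 = −23·1140 + 31·846
So 6 = (-23)·1140 + (31)·846.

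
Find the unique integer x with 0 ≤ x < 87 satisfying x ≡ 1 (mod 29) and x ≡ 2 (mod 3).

59

Write x = 1 + 29·k. Then 29·k ≡ 2 − 1 ≡ 1 (mod 3).
Need 29⁻¹ mod 3. Extended Euclid on (3, 2):
3 = 1×2 + 1
2 = 2×1 + 0
Back-substitute:
1 = 3 − 2
29⁻¹ ≡ 2 (mod 3), so k ≡ 2·1 ≡ 2 (mod 3).
x = 1 + 29·2 = 59.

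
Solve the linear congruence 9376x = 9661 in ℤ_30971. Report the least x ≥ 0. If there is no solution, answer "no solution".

First find gcd(9376, 30971):
30971 = 3·9376 + 2843
9376 = 3·2843 + 847
2843 = 3·847 + 302
847 = 2·302 + 243
302 = 1·243 + 59
243 = 4·59 + 7
59 = 8·7 + 3
7 = 2·3 + 1
3 = 3·1 + 0
gcd = 1, so a unique solution mod 30971 exists.
Back-substitute for the Bézout coefficients:
1 = 7 − 2·3
1 = −2·59 + 17·7
1 = 17·243 − 70·59
1 = −70·302 + 87·243
1 = 87·847 − 244·302
1 = −244·2843 + 819·847
1 = 819·9376 − 2701·2843
1 = −2701·30971 + 8922·9376
So 9376·(8922) ≡ 1 (mod 30971), giving 9376⁻¹ ≡ 8922.
x ≡ 9376⁻¹·9661 ≡ 8922·9661 ≡ 3149 (mod 30971).

3149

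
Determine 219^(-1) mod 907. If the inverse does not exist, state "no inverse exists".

Apply the Euclidean algorithm to 907 and 219:
907 = 4*219 + 31
219 = 7*31 + 2
31 = 15*2 + 1
2 = 2*1 + 0
The gcd is 1. Working backward:
1 = 31 − 15·2
1 = −15·219 + 106·31
1 = 106·907 − 439·219
So 219·(-439) ≡ 1 (mod 907), and -439 ≡ 468 (mod 907).

468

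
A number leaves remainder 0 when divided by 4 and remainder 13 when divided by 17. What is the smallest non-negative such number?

Write x = 0 + 4·k. Then 4·k ≡ 13 − 0 ≡ 13 (mod 17).
Need 4⁻¹ mod 17. Extended Euclid on (17, 4):
17 = 4*4 + 1
4 = 4*1 + 0
Back-substitute:
1 = 17 − 4·4
4⁻¹ ≡ 13 (mod 17), so k ≡ 13·13 ≡ 16 (mod 17).
x = 0 + 4·16 = 64.

64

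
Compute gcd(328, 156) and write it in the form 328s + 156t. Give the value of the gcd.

Repeated division:
328 = 2*156 + 16
156 = 9*16 + 12
16 = 1*12 + 4
12 = 3*4 + 0
gcd(328, 156) = 4.
Back-substituting:
4 = 16 − 12
4 = −156 + 10·16
4 = 10·328 − 21·156
So 4 = (10)·328 + (-21)·156.

4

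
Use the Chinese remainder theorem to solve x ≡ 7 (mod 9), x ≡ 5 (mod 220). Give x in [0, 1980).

1105

Write x = 7 + 9·k. Then 9·k ≡ 5 − 7 ≡ 218 (mod 220).
Need 9⁻¹ mod 220. Extended Euclid on (220, 9):
220 = 24·9 + 4
9 = 2·4 + 1
4 = 4·1 + 0
Back-substitute:
1 = 9 − 2·4
1 = −2·220 + 49·9
9⁻¹ ≡ 49 (mod 220), so k ≡ 49·218 ≡ 122 (mod 220).
x = 7 + 9·122 = 1105.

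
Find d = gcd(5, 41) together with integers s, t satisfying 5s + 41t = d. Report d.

1

Euclidean algorithm:
41 = 8×5 + 1
5 = 5×1 + 0
gcd(5, 41) = 1.
Back-substituting:
1 = 41 − 8·5
So 1 = (1)·41 + (-8)·5.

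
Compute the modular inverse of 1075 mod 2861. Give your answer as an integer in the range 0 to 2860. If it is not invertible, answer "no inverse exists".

2020

Apply the Euclidean algorithm to 2861 and 1075:
2861 = 2·1075 + 711
1075 = 1·711 + 364
711 = 1·364 + 347
364 = 1·347 + 17
347 = 20·17 + 7
17 = 2·7 + 3
7 = 2·3 + 1
3 = 3·1 + 0
Since gcd(1075, 2861) = 1, back-substitute to write 1 as a combination:
1 = 7 − 2·3
1 = −2·17 + 5·7
1 = 5·347 − 102·17
1 = −102·364 + 107·347
1 = 107·711 − 209·364
1 = −209·1075 + 316·711
1 = 316·2861 − 841·1075
Hence 1075⁻¹ ≡ -841 ≡ 2020 (mod 2861).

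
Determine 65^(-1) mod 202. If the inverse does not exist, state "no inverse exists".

115

Apply the Euclidean algorithm to 202 and 65:
202 = 3*65 + 7
65 = 9*7 + 2
7 = 3*2 + 1
2 = 2*1 + 0
Since gcd(65, 202) = 1, back-substitute to write 1 as a combination:
1 = 7 − 3·2
1 = −3·65 + 28·7
1 = 28·202 − 87·65
So 65·(-87) ≡ 1 (mod 202), and -87 ≡ 115 (mod 202).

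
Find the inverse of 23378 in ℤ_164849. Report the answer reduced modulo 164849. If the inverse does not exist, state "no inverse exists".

Extended Euclidean algorithm:
164849 = 7*23378 + 1203
23378 = 19*1203 + 521
1203 = 2*521 + 161
521 = 3*161 + 38
161 = 4*38 + 9
38 = 4*9 + 2
9 = 4*2 + 1
2 = 2*1 + 0
Since gcd(23378, 164849) = 1, back-substitute to write 1 as a combination:
1 = 9 − 4·2
1 = −4·38 + 17·9
1 = 17·161 − 72·38
1 = −72·521 + 233·161
1 = 233·1203 − 538·521
1 = −538·23378 + 10455·1203
1 = 10455·164849 − 73723·23378
Hence 23378⁻¹ ≡ -73723 ≡ 91126 (mod 164849).

91126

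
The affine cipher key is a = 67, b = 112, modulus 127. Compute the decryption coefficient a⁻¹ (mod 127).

gcd(127, 67) by repeated division:
127 = 1*67 + 60
67 = 1*60 + 7
60 = 8*7 + 4
7 = 1*4 + 3
4 = 1*3 + 1
3 = 3*1 + 0
The gcd is 1. Working backward:
1 = 4 − 3
1 = −7 + 2·4
1 = 2·60 − 17·7
1 = −17·67 + 19·60
1 = 19·127 − 36·67
Hence 67⁻¹ ≡ -36 ≡ 91 (mod 127).

91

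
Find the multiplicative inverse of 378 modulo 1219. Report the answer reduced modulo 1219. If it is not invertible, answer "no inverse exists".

Apply the Euclidean algorithm to 1219 and 378:
1219 = 3*378 + 85
378 = 4*85 + 38
85 = 2*38 + 9
38 = 4*9 + 2
9 = 4*2 + 1
2 = 2*1 + 0
gcd = 1, so the inverse exists. Back-substitute:
1 = 9 − 4·2
1 = −4·38 + 17·9
1 = 17·85 − 38·38
1 = −38·378 + 169·85
1 = 169·1219 − 545·378
So 378·(-545) ≡ 1 (mod 1219), and -545 ≡ 674 (mod 1219).

674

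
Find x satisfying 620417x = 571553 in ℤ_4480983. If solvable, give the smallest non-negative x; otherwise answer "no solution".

1025608

First find gcd(620417, 4480983):
4480983 = 7×620417 + 138064
620417 = 4×138064 + 68161
138064 = 2×68161 + 1742
68161 = 39×1742 + 223
1742 = 7×223 + 181
223 = 1×181 + 42
181 = 4×42 + 13
42 = 3×13 + 3
13 = 4×3 + 1
3 = 3×1 + 0
gcd = 1, so a unique solution mod 4480983 exists.
Back-substitute for the Bézout coefficients:
1 = 13 − 4·3
1 = −4·42 + 13·13
1 = 13·181 − 56·42
1 = −56·223 + 69·181
1 = 69·1742 − 539·223
1 = −539·68161 + 21090·1742
1 = 21090·138064 − 42719·68161
1 = −42719·620417 + 191966·138064
1 = 191966·4480983 − 1386481·620417
So 620417·(-1386481) ≡ 1 (mod 4480983), giving 620417⁻¹ ≡ 3094502.
x ≡ 620417⁻¹·571553 ≡ 3094502·571553 ≡ 1025608 (mod 4480983).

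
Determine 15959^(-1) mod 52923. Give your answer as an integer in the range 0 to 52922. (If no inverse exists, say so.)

44543

Run Euclid on (52923, 15959):
52923 = 3*15959 + 5046
15959 = 3*5046 + 821
5046 = 6*821 + 120
821 = 6*120 + 101
120 = 1*101 + 19
101 = 5*19 + 6
19 = 3*6 + 1
6 = 6*1 + 0
gcd = 1, so the inverse exists. Back-substitute:
1 = 19 − 3·6
1 = −3·101 + 16·19
1 = 16·120 − 19·101
1 = −19·821 + 130·120
1 = 130·5046 − 799·821
1 = −799·15959 + 2527·5046
1 = 2527·52923 − 8380·15959
Hence 15959⁻¹ ≡ -8380 ≡ 44543 (mod 52923).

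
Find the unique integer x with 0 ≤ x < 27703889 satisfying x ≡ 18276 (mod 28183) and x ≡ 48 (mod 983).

21099160

Write x = 18276 + 28183·k. Then 28183·k ≡ 48 − 18276 ≡ 449 (mod 983).
Need 28183⁻¹ mod 983. Extended Euclid on (983, 659):
983 = 1×659 + 324
659 = 2×324 + 11
324 = 29×11 + 5
11 = 2×5 + 1
5 = 5×1 + 0
Back-substitute:
1 = 11 − 2·5
1 = −2·324 + 59·11
1 = 59·659 − 120·324
1 = −120·983 + 179·659
28183⁻¹ ≡ 179 (mod 983), so k ≡ 179·449 ≡ 748 (mod 983).
x = 18276 + 28183·748 = 21099160.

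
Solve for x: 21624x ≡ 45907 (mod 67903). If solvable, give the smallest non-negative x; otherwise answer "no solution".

First find gcd(21624, 67903):
67903 = 3*21624 + 3031
21624 = 7*3031 + 407
3031 = 7*407 + 182
407 = 2*182 + 43
182 = 4*43 + 10
43 = 4*10 + 3
10 = 3*3 + 1
3 = 3*1 + 0
gcd = 1, so a unique solution mod 67903 exists.
Back-substitute for the Bézout coefficients:
1 = 10 − 3·3
1 = −3·43 + 13·10
1 = 13·182 − 55·43
1 = −55·407 + 123·182
1 = 123·3031 − 916·407
1 = −916·21624 + 6535·3031
1 = 6535·67903 − 20521·21624
So 21624·(-20521) ≡ 1 (mod 67903), giving 21624⁻¹ ≡ 47382.
x ≡ 21624⁻¹·45907 ≡ 47382·45907 ≡ 28675 (mod 67903).

28675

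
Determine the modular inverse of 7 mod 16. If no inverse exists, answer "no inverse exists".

gcd(16, 7) by repeated division:
16 = 2·7 + 2
7 = 3·2 + 1
2 = 2·1 + 0
Since gcd(7, 16) = 1, back-substitute to write 1 as a combination:
1 = 7 − 3·2
1 = −3·16 + 7·7
So 7·7 ≡ 1 (mod 16).

7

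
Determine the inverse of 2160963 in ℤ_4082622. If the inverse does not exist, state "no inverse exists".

Compute gcd(2160963, 4082622):
4082622 = 1×2160963 + 1921659
2160963 = 1×1921659 + 239304
1921659 = 8×239304 + 7227
239304 = 33×7227 + 813
7227 = 8×813 + 723
813 = 1×723 + 90
723 = 8×90 + 3
90 = 30×3 + 0
Since gcd = 3 > 1, 2160963 is not a unit mod 4082622.

no inverse exists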